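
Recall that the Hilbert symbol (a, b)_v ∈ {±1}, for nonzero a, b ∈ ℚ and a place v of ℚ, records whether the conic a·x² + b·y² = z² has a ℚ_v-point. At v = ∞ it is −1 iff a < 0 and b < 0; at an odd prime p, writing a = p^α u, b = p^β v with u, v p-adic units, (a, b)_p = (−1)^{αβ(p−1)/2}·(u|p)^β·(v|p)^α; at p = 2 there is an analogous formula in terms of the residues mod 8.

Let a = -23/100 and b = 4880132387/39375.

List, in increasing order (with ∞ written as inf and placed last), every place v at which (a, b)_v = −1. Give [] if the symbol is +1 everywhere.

Mod squares: a ≡ -23, b ≡ 2261. Check v ∈ {∞, 2, 3, 5, 7, 13, 17, 19, 23}.
v=19: a=19^0·(≡3), b=19^1·(≡17) mod 19; (3|19)=-1, (17|19)=+1; (−1)^{0·1·9}·(-1)^1·(+1)^0 = -1.
v=7: a=7^0·(≡6), b=7^-1·(≡1) mod 7; (6|7)=-1, (1|7)=+1; (−1)^{0·-1·3}·(-1)^-1·(+1)^0 = -1.
v=3: a=3^0·(≡1), b=3^-2·(≡2) mod 3; (1|3)=+1, (2|3)=-1; (−1)^{0·-2·1}·(+1)^-2·(-1)^0 = +1.
v=13: a=13^0·(≡9), b=13^4·(≡9) mod 13; (9|13)=+1, (9|13)=+1; (−1)^{0·4·6}·(+1)^4·(+1)^0 = +1.
v=2: v_2(a)=-2, v_2(b)=0; units ≡ 1, 5 (mod 8); ε·ε+αω+βω = 0·0+-2·1+0·0 ≡ 0  ⇒  (a,b)_2 = +1.
v=∞: -23 < 0 and 2261 > 0  ⇒  (a,b)_∞ = +1.
v=17: a=17^0·(≡3), b=17^1·(≡7) mod 17; (3|17)=-1, (7|17)=-1; (−1)^{0·1·8}·(-1)^1·(-1)^0 = -1.
v=5: a=5^-2·(≡3), b=5^-4·(≡4) mod 5; (3|5)=-1, (4|5)=+1; (−1)^{-2·-4·2}·(-1)^-4·(+1)^-2 = +1.
v=23: a=23^1·(≡20), b=23^2·(≡5) mod 23; (20|23)=-1, (5|23)=-1; (−1)^{1·2·11}·(-1)^2·(-1)^1 = -1.
Ram(-23, 2261) = {7, 17, 19, 23}; no ℚ_7-point on the conic.

[7, 17, 19, 23]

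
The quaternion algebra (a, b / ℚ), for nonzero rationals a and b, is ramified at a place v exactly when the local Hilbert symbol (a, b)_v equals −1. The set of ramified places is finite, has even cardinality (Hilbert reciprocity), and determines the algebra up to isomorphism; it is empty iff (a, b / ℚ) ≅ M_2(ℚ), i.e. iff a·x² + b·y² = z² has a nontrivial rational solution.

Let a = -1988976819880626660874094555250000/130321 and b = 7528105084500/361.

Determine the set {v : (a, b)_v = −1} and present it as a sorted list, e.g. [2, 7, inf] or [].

[7, 11, 13, 31]

(a, b) ≡ (-207669, 409045) mod (ℚ^×)²; places V = {2, 3, 5, 7, 11, 13, 19, 29, 31, ∞}.
(a,b)_11: α=5, u≡6; β=2, v≡7 (mod 11); (6|11)=-1, (7|11)=-1; sign (−1)^0·-1^2·-1^5 = -1.
(a,b)_29: α=3, u≡15; β=1, v≡19 (mod 29); (15|29)=-1, (19|29)=-1; sign (−1)^0·-1^1·-1^3 = +1.
(a,b)_2: α=4, β=2; u≡3, v≡5 (mod 8); ε(u)ε(v)=1·0, αω(v)=4·1, βω(u)=2·1; sum ≡ 0  ⇒  +1.
(a,b)_13: α=8, u≡8; β=3, v≡6 (mod 13); (8|13)=-1, (6|13)=-1; sign (−1)^0·-1^3·-1^8 = -1.
(a,b)_7: α=3, u≡3; β=1, v≡5 (mod 7); (3|7)=-1, (5|7)=-1; sign (−1)^1·-1^1·-1^3 = -1.
(a,b)_∞: sgn(-207669)=−, sgn(409045)=+, so +1.
(a,b)_3: α=5, u≡2; β=2, v≡1 (mod 3); (2|3)=-1, (1|3)=+1; sign (−1)^0·-1^2·+1^5 = +1.
(a,b)_19: α=-4, u≡17; β=-2, v≡18 (mod 19); (17|19)=+1, (18|19)=-1; sign (−1)^0·+1^-2·-1^-4 = +1.
(a,b)_5: α=6, u≡4; β=3, v≡1 (mod 5); (4|5)=+1, (1|5)=+1; sign (−1)^0·+1^3·+1^6 = +1.
(a,b)_31: α=3, u≡2; β=1, v≡20 (mod 31); (2|31)=+1, (20|31)=+1; sign (−1)^1·+1^1·+1^3 = -1.
Ram(-207669, 409045) = {7, 11, 13, 31}; no ℚ_7-point on the conic.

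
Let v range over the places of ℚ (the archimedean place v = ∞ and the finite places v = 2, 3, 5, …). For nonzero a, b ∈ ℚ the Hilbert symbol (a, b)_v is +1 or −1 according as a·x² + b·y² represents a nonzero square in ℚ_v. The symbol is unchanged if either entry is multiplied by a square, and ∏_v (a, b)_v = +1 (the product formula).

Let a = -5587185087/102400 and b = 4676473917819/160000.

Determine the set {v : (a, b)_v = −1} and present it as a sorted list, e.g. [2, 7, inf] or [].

(a, b) ≡ (-1023, 11) mod (ℚ^×)²; places V = {2, 3, 5, 11, 19, 31, 41, ∞}.
(a,b)_41: α=2, u≡8; β=2, v≡13 (mod 41); (8|41)=+1, (13|41)=-1; sign (−1)^0·+1^2·-1^2 = +1.
(a,b)_3: α=3, u≡1; β=6, v≡2 (mod 3); (1|3)=+1, (2|3)=-1; sign (−1)^0·+1^6·-1^3 = -1.
(a,b)_2: α=-12, β=-8; u≡1, v≡3 (mod 8); ε(u)ε(v)=0·1, αω(v)=-12·1, βω(u)=-8·0; sum ≡ 0  ⇒  +1.
(a,b)_∞: sgn(-1023)=−, sgn(11)=+, so +1.
(a,b)_11: α=1, u≡7; β=1, v≡3 (mod 11); (7|11)=-1, (3|11)=+1; sign (−1)^1·-1^1·+1^1 = +1.
(a,b)_5: α=-2, u≡3; β=-4, v≡4 (mod 5); (3|5)=-1, (4|5)=+1; sign (−1)^0·-1^-4·+1^-2 = +1.
(a,b)_31: α=1, u≡12; β=2, v≡27 (mod 31); (12|31)=-1, (27|31)=-1; sign (−1)^0·-1^2·-1^1 = -1.
(a,b)_19: α=2, u≡8; β=2, v≡4 (mod 19); (8|19)=-1, (4|19)=+1; sign (−1)^0·-1^2·+1^2 = +1.
|Ram(-1023, 11)| = 2, even; anisotropic at {3, 31}.

[3, 31]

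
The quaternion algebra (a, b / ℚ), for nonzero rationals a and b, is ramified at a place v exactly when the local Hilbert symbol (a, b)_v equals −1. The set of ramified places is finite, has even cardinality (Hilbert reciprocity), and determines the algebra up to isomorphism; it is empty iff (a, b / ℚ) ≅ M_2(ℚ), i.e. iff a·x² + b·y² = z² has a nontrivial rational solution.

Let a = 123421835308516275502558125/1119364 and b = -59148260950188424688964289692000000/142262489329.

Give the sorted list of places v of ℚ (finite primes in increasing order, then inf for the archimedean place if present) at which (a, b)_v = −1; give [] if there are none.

[11, 19]

(a, b) ≡ (7733, -231765743) mod (ℚ^×)²; places V = {2, 3, 5, 7, 11, 17, 19, 23, 31, 37, 41, 43, ∞}.
(a,b)_17: α=2, u≡2; β=3, v≡10 (mod 17); (2|17)=+1, (10|17)=-1; sign (−1)^0·+1^3·-1^2 = +1.
(a,b)_43: α=2, u≡36; β=3, v≡7 (mod 43); (36|43)=+1, (7|43)=-1; sign (−1)^0·+1^3·-1^2 = +1.
(a,b)_37: α=3, u≡32; β=3, v≡14 (mod 37); (32|37)=-1, (14|37)=-1; sign (−1)^0·-1^3·-1^3 = +1.
(a,b)_7: α=4, u≡5; β=8, v≡4 (mod 7); (5|7)=-1, (4|7)=+1; sign (−1)^0·-1^8·+1^4 = +1.
(a,b)_19: α=1, u≡10; β=1, v≡3 (mod 19); (10|19)=-1, (3|19)=-1; sign (−1)^1·-1^1·-1^1 = -1.
(a,b)_11: α=1, u≡8; β=1, v≡7 (mod 11); (8|11)=-1, (7|11)=-1; sign (−1)^1·-1^1·-1^1 = -1.
(a,b)_41: α=2, u≡1; β=3, v≡38 (mod 41); (1|41)=+1, (38|41)=-1; sign (−1)^0·+1^3·-1^2 = +1.
(a,b)_2: α=-2, β=8; u≡5, v≡1 (mod 8); ε(u)ε(v)=0·0, αω(v)=-2·0, βω(u)=8·1; sum ≡ 0  ⇒  +1.
(a,b)_31: α=2, u≡25; β=-2, v≡24 (mod 31); (25|31)=+1, (24|31)=-1; sign (−1)^0·+1^-2·-1^2 = +1.
(a,b)_∞: sgn(7733)=+, sgn(-231765743)=−, so +1.
(a,b)_23: α=-4, u≡21; β=-6, v≡18 (mod 23); (21|23)=-1, (18|23)=+1; sign (−1)^0·-1^-6·+1^-4 = +1.
(a,b)_5: α=4, u≡2; β=6, v≡3 (mod 5); (2|5)=-1, (3|5)=-1; sign (−1)^0·-1^6·-1^4 = +1.
(a,b)_3: α=2, u≡2; β=2, v≡1 (mod 3); (2|3)=-1, (1|3)=+1; sign (−1)^0·-1^2·+1^2 = +1.
Ram(7733, -231765743) = {11, 19}; no ℚ_11-point on the conic.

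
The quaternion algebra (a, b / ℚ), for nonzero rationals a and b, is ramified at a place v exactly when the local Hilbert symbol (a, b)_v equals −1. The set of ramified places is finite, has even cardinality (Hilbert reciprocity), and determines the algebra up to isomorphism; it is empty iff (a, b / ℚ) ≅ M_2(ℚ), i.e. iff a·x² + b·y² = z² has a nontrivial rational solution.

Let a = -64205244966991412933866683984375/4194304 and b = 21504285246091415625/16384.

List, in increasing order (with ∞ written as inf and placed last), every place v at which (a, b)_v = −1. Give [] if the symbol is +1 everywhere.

Mod squares: a ≡ -22919, b ≡ 4785. Check v ∈ {∞, 2, 3, 5, 11, 13, 29, 41, 43}.
v=3: a=3^8·(≡1), b=3^5·(≡2) mod 3; (1|3)=+1, (2|3)=-1; (−1)^{8·5·1}·(+1)^5·(-1)^8 = +1.
v=13: a=13^5·(≡2), b=13^4·(≡9) mod 13; (2|13)=-1, (9|13)=+1; (−1)^{5·4·6}·(-1)^4·(+1)^5 = +1.
v=∞: -22919 < 0 and 4785 > 0  ⇒  (a,b)_∞ = +1.
v=5: a=5^8·(≡1), b=5^5·(≡2) mod 5; (1|5)=+1, (2|5)=-1; (−1)^{8·5·2}·(+1)^5·(-1)^8 = +1.
v=41: a=41^3·(≡11), b=41^2·(≡29) mod 41; (11|41)=-1, (29|41)=-1; (−1)^{3·2·20}·(-1)^2·(-1)^3 = -1.
v=2: v_2(a)=-22, v_2(b)=-14; units ≡ 1, 1 (mod 8); ε·ε+αω+βω = 0·0+-22·0+-14·0 ≡ 0  ⇒  (a,b)_2 = +1.
v=43: a=43^3·(≡22), b=43^2·(≡28) mod 43; (22|43)=-1, (28|43)=-1; (−1)^{3·2·21}·(-1)^2·(-1)^3 = -1.
v=11: a=11^4·(≡4), b=11^1·(≡8) mod 11; (4|11)=+1, (8|11)=-1; (−1)^{4·1·5}·(+1)^1·(-1)^4 = +1.
v=29: a=29^2·(≡9), b=29^1·(≡6) mod 29; (9|29)=+1, (6|29)=+1; (−1)^{2·1·14}·(+1)^1·(+1)^2 = +1.
(-22919, 4785 / ℚ) ramifies at {41, 43}: a division algebra.

[41, 43]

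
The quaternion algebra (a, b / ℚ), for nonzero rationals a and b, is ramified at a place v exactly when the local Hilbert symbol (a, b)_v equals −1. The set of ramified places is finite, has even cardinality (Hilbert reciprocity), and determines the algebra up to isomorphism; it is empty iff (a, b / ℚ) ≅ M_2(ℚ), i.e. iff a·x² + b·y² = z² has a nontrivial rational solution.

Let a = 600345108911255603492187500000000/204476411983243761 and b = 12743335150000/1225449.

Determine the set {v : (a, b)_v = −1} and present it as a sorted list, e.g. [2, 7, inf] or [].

[2, 7]

(a, b) ≡ (35, 7540435) mod (ℚ^×)²; places V = {2, 3, 5, 7, 13, 17, 19, 23, 29, 41, ∞}.
(a,b)_3: α=-16, u≡2; β=-6, v≡1 (mod 3); (2|3)=-1, (1|3)=+1; sign (−1)^0·-1^-6·+1^-16 = +1.
(a,b)_∞: sgn(35)=+, sgn(7540435)=+, so +1.
(a,b)_23: α=2, u≡18; β=1, v≡2 (mod 23); (18|23)=+1, (2|23)=+1; sign (−1)^0·+1^1·+1^2 = +1.
(a,b)_41: α=-6, u≡28; β=-2, v≡9 (mod 41); (28|41)=-1, (9|41)=+1; sign (−1)^0·-1^-2·+1^-6 = +1.
(a,b)_5: α=15, u≡2; β=5, v≡2 (mod 5); (2|5)=-1, (2|5)=-1; sign (−1)^0·-1^5·-1^15 = +1.
(a,b)_29: α=2, u≡7; β=1, v≡1 (mod 29); (7|29)=+1, (1|29)=+1; sign (−1)^0·+1^1·+1^2 = +1.
(a,b)_2: α=8, β=4; u≡3, v≡3 (mod 8); ε(u)ε(v)=1·1, αω(v)=8·1, βω(u)=4·1; sum ≡ 1  ⇒  -1.
(a,b)_17: α=2, u≡15; β=1, v≡9 (mod 17); (15|17)=+1, (9|17)=+1; sign (−1)^0·+1^1·+1^2 = +1.
(a,b)_19: α=2, u≡6; β=1, v≡14 (mod 19); (6|19)=+1, (14|19)=-1; sign (−1)^0·+1^1·-1^2 = +1.
(a,b)_7: α=3, u≡3; β=1, v≡5 (mod 7); (3|7)=-1, (5|7)=-1; sign (−1)^1·-1^1·-1^3 = -1.
(a,b)_13: α=6, u≡3; β=2, v≡11 (mod 13); (3|13)=+1, (11|13)=-1; sign (−1)^0·+1^2·-1^6 = +1.
(35, 7540435 / ℚ) ramifies at {2, 7}: a division algebra.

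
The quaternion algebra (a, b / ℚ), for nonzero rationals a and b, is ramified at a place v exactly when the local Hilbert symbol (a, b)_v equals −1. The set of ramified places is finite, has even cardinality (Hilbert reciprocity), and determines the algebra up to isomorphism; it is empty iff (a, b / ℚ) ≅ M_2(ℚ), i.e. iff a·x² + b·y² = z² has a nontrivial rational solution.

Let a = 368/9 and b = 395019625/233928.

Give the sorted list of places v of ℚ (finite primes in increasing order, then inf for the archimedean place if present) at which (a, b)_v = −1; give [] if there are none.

Mod squares: a ≡ 23, b ≡ 5330. Check v ∈ {∞, 2, 3, 5, 7, 11, 13, 19, 23, 41}.
v=23: a=23^1·(≡12), b=23^0·(≡17) mod 23; (12|23)=+1, (17|23)=-1; (−1)^{1·0·11}·(+1)^0·(-1)^1 = -1.
v=2: v_2(a)=4, v_2(b)=-3; units ≡ 7, 1 (mod 8); ε·ε+αω+βω = 1·0+4·0+-3·0 ≡ 0  ⇒  (a,b)_2 = +1.
v=41: a=41^0·(≡9), b=41^1·(≡14) mod 41; (9|41)=+1, (14|41)=-1; (−1)^{0·1·20}·(+1)^1·(-1)^0 = +1.
v=11: a=11^0·(≡3), b=11^2·(≡6) mod 11; (3|11)=+1, (6|11)=-1; (−1)^{0·2·5}·(+1)^2·(-1)^0 = +1.
v=13: a=13^0·(≡12), b=13^1·(≡7) mod 13; (12|13)=+1, (7|13)=-1; (−1)^{0·1·6}·(+1)^1·(-1)^0 = +1.
v=7: a=7^0·(≡2), b=7^2·(≡6) mod 7; (2|7)=+1, (6|7)=-1; (−1)^{0·2·3}·(+1)^2·(-1)^0 = +1.
v=5: a=5^0·(≡2), b=5^3·(≡4) mod 5; (2|5)=-1, (4|5)=+1; (−1)^{0·3·2}·(-1)^3·(+1)^0 = -1.
v=19: a=19^0·(≡5), b=19^-2·(≡15) mod 19; (5|19)=+1, (15|19)=-1; (−1)^{0·-2·9}·(+1)^-2·(-1)^0 = +1.
v=3: a=3^-2·(≡2), b=3^-4·(≡2) mod 3; (2|3)=-1, (2|3)=-1; (−1)^{-2·-4·1}·(-1)^-4·(-1)^-2 = +1.
v=∞: 23 > 0 and 5330 > 0  ⇒  (a,b)_∞ = +1.
Ram(23, 5330) = {5, 23}; no ℚ_5-point on the conic.

[5, 23]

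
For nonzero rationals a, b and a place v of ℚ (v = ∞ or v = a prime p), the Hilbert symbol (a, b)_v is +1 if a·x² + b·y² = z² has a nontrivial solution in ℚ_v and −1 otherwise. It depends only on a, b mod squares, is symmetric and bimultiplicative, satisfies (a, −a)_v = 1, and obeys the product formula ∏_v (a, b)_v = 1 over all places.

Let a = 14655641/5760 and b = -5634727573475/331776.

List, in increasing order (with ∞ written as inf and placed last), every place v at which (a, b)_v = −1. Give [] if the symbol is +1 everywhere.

Mod squares: a ≡ 10010, b ≡ -11. Check v ∈ {∞, 2, 3, 5, 7, 11, 13}.
v=11: a=11^5·(≡2), b=11^5·(≡7) mod 11; (2|11)=-1, (7|11)=-1; (−1)^{5·5·5}·(-1)^5·(-1)^5 = -1.
v=7: a=7^1·(≡2), b=7^2·(≡5) mod 7; (2|7)=+1, (5|7)=-1; (−1)^{1·2·3}·(+1)^2·(-1)^1 = -1.
v=13: a=13^1·(≡10), b=13^4·(≡6) mod 13; (10|13)=+1, (6|13)=-1; (−1)^{1·4·6}·(+1)^4·(-1)^1 = -1.
v=3: a=3^-2·(≡2), b=3^-4·(≡1) mod 3; (2|3)=-1, (1|3)=+1; (−1)^{-2·-4·1}·(-1)^-4·(+1)^-2 = +1.
v=∞: 10010 > 0 and -11 < 0  ⇒  (a,b)_∞ = +1.
v=5: a=5^-1·(≡3), b=5^2·(≡1) mod 5; (3|5)=-1, (1|5)=+1; (−1)^{-1·2·2}·(-1)^2·(+1)^-1 = +1.
v=2: v_2(a)=-7, v_2(b)=-12; units ≡ 5, 5 (mod 8); ε·ε+αω+βω = 0·0+-7·1+-12·1 ≡ 1  ⇒  (a,b)_2 = -1.
Ram(10010, -11) = {2, 7, 11, 13}; no ℚ_2-point on the conic.

[2, 7, 11, 13]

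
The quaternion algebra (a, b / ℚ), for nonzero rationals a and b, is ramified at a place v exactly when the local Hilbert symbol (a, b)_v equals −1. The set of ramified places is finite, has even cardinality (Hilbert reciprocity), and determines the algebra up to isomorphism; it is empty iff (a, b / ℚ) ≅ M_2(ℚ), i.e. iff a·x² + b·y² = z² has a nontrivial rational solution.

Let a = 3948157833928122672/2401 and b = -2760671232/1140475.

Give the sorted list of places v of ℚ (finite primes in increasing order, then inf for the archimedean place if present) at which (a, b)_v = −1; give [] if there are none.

[2, 11, 23, 37]

(a, b) ≡ (7163, -355718) mod (ℚ^×)²; places V = {2, 3, 5, 7, 11, 13, 19, 23, 29, 37, ∞}.
(a,b)_7: α=-4, u≡4; β=-4, v≡4 (mod 7); (4|7)=+1, (4|7)=+1; sign (−1)^0·+1^-4·+1^-4 = +1.
(a,b)_19: α=3, u≡9; β=-1, v≡10 (mod 19); (9|19)=+1, (10|19)=-1; sign (−1)^1·+1^-1·-1^3 = +1.
(a,b)_3: α=2, u≡2; β=2, v≡1 (mod 3); (2|3)=-1, (1|3)=+1; sign (−1)^0·-1^2·+1^2 = +1.
(a,b)_5: α=0, u≡2; β=-2, v≡2 (mod 5); (2|5)=-1, (2|5)=-1; sign (−1)^0·-1^-2·-1^0 = +1.
(a,b)_23: α=2, u≡11; β=1, v≡9 (mod 23); (11|23)=-1, (9|23)=+1; sign (−1)^0·-1^1·+1^2 = -1.
(a,b)_11: α=4, u≡8; β=1, v≡6 (mod 11); (8|11)=-1, (6|11)=-1; sign (−1)^0·-1^1·-1^4 = -1.
(a,b)_2: α=4, β=15; u≡3, v≡5 (mod 8); ε(u)ε(v)=1·0, αω(v)=4·1, βω(u)=15·1; sum ≡ 1  ⇒  -1.
(a,b)_37: α=2, u≡19; β=1, v≡24 (mod 37); (19|37)=-1, (24|37)=-1; sign (−1)^0·-1^1·-1^2 = -1.
(a,b)_29: α=1, u≡21; β=0, v≡28 (mod 29); (21|29)=-1, (28|29)=+1; sign (−1)^0·-1^0·+1^1 = +1.
(a,b)_13: α=1, u≡2; β=0, v≡10 (mod 13); (2|13)=-1, (10|13)=+1; sign (−1)^0·-1^0·+1^1 = +1.
(a,b)_∞: sgn(7163)=+, sgn(-355718)=−, so +1.
(7163, -355718 / ℚ) ramifies at {2, 11, 23, 37}: a division algebra.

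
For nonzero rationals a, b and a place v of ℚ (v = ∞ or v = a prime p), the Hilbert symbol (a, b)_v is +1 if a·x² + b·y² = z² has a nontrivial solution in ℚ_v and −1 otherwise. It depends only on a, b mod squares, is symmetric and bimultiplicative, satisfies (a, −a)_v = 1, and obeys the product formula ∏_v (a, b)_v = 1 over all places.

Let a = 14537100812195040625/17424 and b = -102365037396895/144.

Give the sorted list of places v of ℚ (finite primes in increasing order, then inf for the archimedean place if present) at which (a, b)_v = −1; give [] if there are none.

(a, b) ≡ (1110265, -15295) mod (ℚ^×)²; places V = {2, 3, 5, 7, 11, 13, 19, 23, 29, 31, ∞}.
(a,b)_29: α=3, u≡1; β=2, v≡14 (mod 29); (1|29)=+1, (14|29)=-1; sign (−1)^0·+1^2·-1^3 = -1.
(a,b)_11: α=-2, u≡7; β=0, v≡2 (mod 11); (7|11)=-1, (2|11)=-1; sign (−1)^0·-1^0·-1^-2 = +1.
(a,b)_7: α=2, u≡4; β=3, v≡3 (mod 7); (4|7)=+1, (3|7)=-1; sign (−1)^0·+1^3·-1^2 = +1.
(a,b)_19: α=1, u≡10; β=1, v≡10 (mod 19); (10|19)=-1, (10|19)=-1; sign (−1)^1·-1^1·-1^1 = -1.
(a,b)_2: α=-4, β=-4; u≡1, v≡1 (mod 8); ε(u)ε(v)=0·0, αω(v)=-4·0, βω(u)=-4·0; sum ≡ 0  ⇒  +1.
(a,b)_3: α=-2, u≡1; β=-2, v≡2 (mod 3); (1|3)=+1, (2|3)=-1; sign (−1)^0·+1^-2·-1^-2 = +1.
(a,b)_5: α=5, u≡2; β=1, v≡4 (mod 5); (2|5)=-1, (4|5)=+1; sign (−1)^0·-1^1·+1^5 = -1.
(a,b)_13: α=1, u≡5; β=2, v≡6 (mod 13); (5|13)=-1, (6|13)=-1; sign (−1)^0·-1^2·-1^1 = -1.
(a,b)_∞: sgn(1110265)=+, sgn(-15295)=−, so +1.
(a,b)_31: α=3, u≡4; β=2, v≡9 (mod 31); (4|31)=+1, (9|31)=+1; sign (−1)^0·+1^2·+1^3 = +1.
(a,b)_23: α=2, u≡12; β=1, v≡9 (mod 23); (12|23)=+1, (9|23)=+1; sign (−1)^0·+1^1·+1^2 = +1.
Ram(1110265, -15295) = {5, 13, 19, 29}; no ℚ_5-point on the conic.

[5, 13, 19, 29]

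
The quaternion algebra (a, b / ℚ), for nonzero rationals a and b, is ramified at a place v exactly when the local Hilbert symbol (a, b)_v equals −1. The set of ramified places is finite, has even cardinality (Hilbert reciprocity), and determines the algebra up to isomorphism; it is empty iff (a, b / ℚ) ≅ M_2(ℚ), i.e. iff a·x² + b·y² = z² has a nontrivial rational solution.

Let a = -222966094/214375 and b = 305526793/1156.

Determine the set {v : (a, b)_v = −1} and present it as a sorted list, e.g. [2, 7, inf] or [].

(a, b) ≡ (-17458, 181753) mod (ℚ^×)²; places V = {2, 5, 7, 11, 13, 17, 23, 29, 31, 41, 43, ∞}.
(a,b)_23: α=2, u≡10; β=0, v≡10 (mod 23); (10|23)=-1, (10|23)=-1; sign (−1)^0·-1^0·-1^2 = +1.
(a,b)_17: α=0, u≡15; β=-2, v≡14 (mod 17); (15|17)=+1, (14|17)=-1; sign (−1)^0·+1^-2·-1^0 = +1.
(a,b)_7: α=-3, u≡3; β=0, v≡5 (mod 7); (3|7)=-1, (5|7)=-1; sign (−1)^0·-1^0·-1^-3 = -1.
(a,b)_29: α=1, u≡24; β=0, v≡17 (mod 29); (24|29)=+1, (17|29)=-1; sign (−1)^0·+1^0·-1^1 = -1.
(a,b)_41: α=0, u≡10; β=3, v≡16 (mod 41); (10|41)=+1, (16|41)=+1; sign (−1)^0·+1^3·+1^0 = +1.
(a,b)_11: α=0, u≡8; β=1, v≡9 (mod 11); (8|11)=-1, (9|11)=+1; sign (−1)^0·-1^1·+1^0 = -1.
(a,b)_∞: sgn(-17458)=−, sgn(181753)=+, so +1.
(a,b)_31: α=0, u≡29; β=1, v≡10 (mod 31); (29|31)=-1, (10|31)=+1; sign (−1)^0·-1^1·+1^0 = -1.
(a,b)_2: α=1, β=-2; u≡7, v≡1 (mod 8); ε(u)ε(v)=1·0, αω(v)=1·0, βω(u)=-2·0; sum ≡ 0  ⇒  +1.
(a,b)_5: α=-4, u≡2; β=0, v≡3 (mod 5); (2|5)=-1, (3|5)=-1; sign (−1)^0·-1^0·-1^-4 = +1.
(a,b)_43: α=1, u≡40; β=0, v≡15 (mod 43); (40|43)=+1, (15|43)=+1; sign (−1)^0·+1^0·+1^1 = +1.
(a,b)_13: α=2, u≡1; β=1, v≡2 (mod 13); (1|13)=+1, (2|13)=-1; sign (−1)^0·+1^1·-1^2 = +1.
Ram(-17458, 181753) = {7, 11, 29, 31}; no ℚ_7-point on the conic.

[7, 11, 29, 31]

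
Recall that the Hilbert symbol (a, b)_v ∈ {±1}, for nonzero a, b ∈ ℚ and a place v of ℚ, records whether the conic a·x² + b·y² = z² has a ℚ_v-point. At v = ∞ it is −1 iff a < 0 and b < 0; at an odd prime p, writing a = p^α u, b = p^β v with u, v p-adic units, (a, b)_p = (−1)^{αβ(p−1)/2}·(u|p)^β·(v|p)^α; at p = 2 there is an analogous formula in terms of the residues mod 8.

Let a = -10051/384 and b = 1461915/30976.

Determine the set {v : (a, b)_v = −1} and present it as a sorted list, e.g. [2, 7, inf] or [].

Mod squares: a ≡ -114, b ≡ 3315. Check v ∈ {∞, 2, 3, 5, 7, 11, 13, 17, 19, 23}.
v=7: a=7^0·(≡6), b=7^2·(≡1) mod 7; (6|7)=-1, (1|7)=+1; (−1)^{0·2·3}·(-1)^2·(+1)^0 = +1.
v=2: v_2(a)=-7, v_2(b)=-8; units ≡ 7, 3 (mod 8); ε·ε+αω+βω = 1·1+-7·1+-8·0 ≡ 0  ⇒  (a,b)_2 = +1.
v=5: a=5^0·(≡1), b=5^1·(≡3) mod 5; (1|5)=+1, (3|5)=-1; (−1)^{0·1·2}·(+1)^1·(-1)^0 = +1.
v=∞: -114 < 0 and 3315 > 0  ⇒  (a,b)_∞ = +1.
v=23: a=23^2·(≡6), b=23^0·(≡16) mod 23; (6|23)=+1, (16|23)=+1; (−1)^{2·0·11}·(+1)^0·(+1)^2 = +1.
v=13: a=13^0·(≡9), b=13^1·(≡7) mod 13; (9|13)=+1, (7|13)=-1; (−1)^{0·1·6}·(+1)^1·(-1)^0 = +1.
v=17: a=17^0·(≡3), b=17^1·(≡13) mod 17; (3|17)=-1, (13|17)=+1; (−1)^{0·1·8}·(-1)^1·(+1)^0 = -1.
v=3: a=3^-1·(≡1), b=3^3·(≡1) mod 3; (1|3)=+1, (1|3)=+1; (−1)^{-1·3·1}·(+1)^3·(+1)^-1 = -1.
v=19: a=19^1·(≡15), b=19^0·(≡6) mod 19; (15|19)=-1, (6|19)=+1; (−1)^{1·0·9}·(-1)^0·(+1)^1 = +1.
v=11: a=11^0·(≡8), b=11^-2·(≡5) mod 11; (8|11)=-1, (5|11)=+1; (−1)^{0·-2·5}·(-1)^-2·(+1)^0 = +1.
Ram(-114, 3315) = {3, 17}; no ℚ_3-point on the conic.

[3, 17]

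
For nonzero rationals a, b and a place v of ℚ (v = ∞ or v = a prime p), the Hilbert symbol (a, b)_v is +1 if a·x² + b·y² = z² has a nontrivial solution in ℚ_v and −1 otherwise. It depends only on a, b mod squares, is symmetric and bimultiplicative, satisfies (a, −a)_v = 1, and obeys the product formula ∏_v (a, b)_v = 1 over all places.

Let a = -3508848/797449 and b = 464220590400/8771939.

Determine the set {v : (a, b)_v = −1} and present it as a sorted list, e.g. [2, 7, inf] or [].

(a, b) ≡ (-7, 231) mod (ℚ^×)²; places V = {2, 3, 5, 7, 11, 19, 47, 59, ∞}.
(a,b)_19: α=-2, u≡3; β=-2, v≡13 (mod 19); (3|19)=-1, (13|19)=-1; sign (−1)^0·-1^-2·-1^-2 = +1.
(a,b)_11: α=0, u≡5; β=-1, v≡7 (mod 11); (5|11)=+1, (7|11)=-1; sign (−1)^0·+1^-1·-1^0 = +1.
(a,b)_5: α=0, u≡3; β=2, v≡4 (mod 5); (3|5)=-1, (4|5)=+1; sign (−1)^0·-1^2·+1^0 = +1.
(a,b)_3: α=2, u≡2; β=5, v≡2 (mod 3); (2|3)=-1, (2|3)=-1; sign (−1)^0·-1^5·-1^2 = -1.
(a,b)_47: α=-2, u≡23; β=-2, v≡19 (mod 47); (23|47)=-1, (19|47)=-1; sign (−1)^0·-1^-2·-1^-2 = +1.
(a,b)_7: α=1, u≡3; β=3, v≡5 (mod 7); (3|7)=-1, (5|7)=-1; sign (−1)^1·-1^3·-1^1 = -1.
(a,b)_59: α=2, u≡58; β=2, v≡2 (mod 59); (58|59)=-1, (2|59)=-1; sign (−1)^0·-1^2·-1^2 = +1.
(a,b)_2: α=4, β=6; u≡1, v≡7 (mod 8); ε(u)ε(v)=0·1, αω(v)=4·0, βω(u)=6·0; sum ≡ 0  ⇒  +1.
(a,b)_∞: sgn(-7)=−, sgn(231)=+, so +1.
Ram(-7, 231) = {3, 7}; no ℚ_3-point on the conic.

[3, 7]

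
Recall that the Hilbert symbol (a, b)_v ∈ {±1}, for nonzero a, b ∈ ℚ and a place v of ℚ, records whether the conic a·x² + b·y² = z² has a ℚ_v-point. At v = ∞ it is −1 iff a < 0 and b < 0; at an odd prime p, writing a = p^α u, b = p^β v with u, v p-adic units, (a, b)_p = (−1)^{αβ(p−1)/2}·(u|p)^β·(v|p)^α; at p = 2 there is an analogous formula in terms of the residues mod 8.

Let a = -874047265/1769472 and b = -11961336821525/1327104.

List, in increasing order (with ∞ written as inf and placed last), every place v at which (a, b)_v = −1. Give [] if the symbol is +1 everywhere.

[7, inf]

(a, b) ≡ (-31395, -221) mod (ℚ^×)²; places V = {2, 3, 5, 7, 13, 17, 23, ∞}.
(a,b)_2: α=-16, β=-14; u≡5, v≡3 (mod 8); ε(u)ε(v)=0·1, αω(v)=-16·1, βω(u)=-14·1; sum ≡ 0  ⇒  +1.
(a,b)_13: α=1, u≡3; β=1, v≡10 (mod 13); (3|13)=+1, (10|13)=+1; sign (−1)^0·+1^1·+1^1 = +1.
(a,b)_3: α=-3, u≡2; β=-4, v≡1 (mod 3); (2|3)=-1, (1|3)=+1; sign (−1)^0·-1^-4·+1^-3 = +1.
(a,b)_23: α=1, u≡19; β=2, v≡16 (mod 23); (19|23)=-1, (16|23)=+1; sign (−1)^0·-1^2·+1^1 = +1.
(a,b)_7: α=1, u≡1; β=2, v≡5 (mod 7); (1|7)=+1, (5|7)=-1; sign (−1)^0·+1^2·-1^1 = -1.
(a,b)_∞: sgn(-31395)=−, sgn(-221)=−, so -1.
(a,b)_5: α=1, u≡1; β=2, v≡1 (mod 5); (1|5)=+1, (1|5)=+1; sign (−1)^0·+1^2·+1^1 = +1.
(a,b)_17: α=4, u≡16; β=5, v≡9 (mod 17); (16|17)=+1, (9|17)=+1; sign (−1)^0·+1^5·+1^4 = +1.
|Ram(-31395, -221)| = 2, even; anisotropic at {7, ∞}.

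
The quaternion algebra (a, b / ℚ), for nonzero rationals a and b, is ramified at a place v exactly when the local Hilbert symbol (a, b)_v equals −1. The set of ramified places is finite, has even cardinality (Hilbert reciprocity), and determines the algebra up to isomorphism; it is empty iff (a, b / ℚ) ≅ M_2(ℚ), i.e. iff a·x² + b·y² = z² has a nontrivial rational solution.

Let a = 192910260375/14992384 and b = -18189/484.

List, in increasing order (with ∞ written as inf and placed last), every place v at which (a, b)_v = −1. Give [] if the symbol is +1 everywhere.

Mod squares: a ≡ 857378935, b ≡ -2021. Check v ∈ {∞, 2, 3, 5, 7, 11, 17, 23, 31, 43, 47}.
v=7: a=7^1·(≡2), b=7^0·(≡4) mod 7; (2|7)=+1, (4|7)=+1; (−1)^{1·0·3}·(+1)^0·(+1)^1 = +1.
v=5: a=5^3·(≡2), b=5^0·(≡4) mod 5; (2|5)=-1, (4|5)=+1; (−1)^{3·0·2}·(-1)^0·(+1)^3 = +1.
v=11: a=11^-4·(≡8), b=11^-2·(≡4) mod 11; (8|11)=-1, (4|11)=+1; (−1)^{-4·-2·5}·(-1)^-2·(+1)^-4 = +1.
v=47: a=47^1·(≡37), b=47^1·(≡16) mod 47; (37|47)=+1, (16|47)=+1; (−1)^{1·1·23}·(+1)^1·(+1)^1 = -1.
v=43: a=43^1·(≡13), b=43^1·(≡28) mod 43; (13|43)=+1, (28|43)=-1; (−1)^{1·1·21}·(+1)^1·(-1)^1 = +1.
v=3: a=3^2·(≡1), b=3^2·(≡1) mod 3; (1|3)=+1, (1|3)=+1; (−1)^{2·2·1}·(+1)^2·(+1)^2 = +1.
v=2: v_2(a)=-10, v_2(b)=-2; units ≡ 7, 3 (mod 8); ε·ε+αω+βω = 1·1+-10·1+-2·0 ≡ 1  ⇒  (a,b)_2 = -1.
v=17: a=17^1·(≡9), b=17^0·(≡15) mod 17; (9|17)=+1, (15|17)=+1; (−1)^{1·0·8}·(+1)^0·(+1)^1 = +1.
v=23: a=23^1·(≡3), b=23^0·(≡4) mod 23; (3|23)=+1, (4|23)=+1; (−1)^{1·0·11}·(+1)^0·(+1)^1 = +1.
v=31: a=31^1·(≡23), b=31^0·(≡20) mod 31; (23|31)=-1, (20|31)=+1; (−1)^{1·0·15}·(-1)^0·(+1)^1 = +1.
v=∞: 857378935 > 0 and -2021 < 0  ⇒  (a,b)_∞ = +1.
(857378935, -2021 / ℚ) ramifies at {2, 47}: a division algebra.

[2, 47]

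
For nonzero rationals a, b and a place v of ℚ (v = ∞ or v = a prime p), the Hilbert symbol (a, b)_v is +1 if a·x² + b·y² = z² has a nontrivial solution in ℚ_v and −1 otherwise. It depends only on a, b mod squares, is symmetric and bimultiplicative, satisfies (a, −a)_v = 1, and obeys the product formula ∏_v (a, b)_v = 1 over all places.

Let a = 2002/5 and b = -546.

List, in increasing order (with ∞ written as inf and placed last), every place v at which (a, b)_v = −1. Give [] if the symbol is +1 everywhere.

Mod squares: a ≡ 10010, b ≡ -546. Check v ∈ {∞, 2, 3, 5, 7, 11, 13}.
v=∞: 10010 > 0 and -546 < 0  ⇒  (a,b)_∞ = +1.
v=2: v_2(a)=1, v_2(b)=1; units ≡ 5, 7 (mod 8); ε·ε+αω+βω = 0·1+1·0+1·1 ≡ 1  ⇒  (a,b)_2 = -1.
v=3: a=3^0·(≡2), b=3^1·(≡1) mod 3; (2|3)=-1, (1|3)=+1; (−1)^{0·1·1}·(-1)^1·(+1)^0 = -1.
v=7: a=7^1·(≡4), b=7^1·(≡6) mod 7; (4|7)=+1, (6|7)=-1; (−1)^{1·1·3}·(+1)^1·(-1)^1 = +1.
v=13: a=13^1·(≡10), b=13^1·(≡10) mod 13; (10|13)=+1, (10|13)=+1; (−1)^{1·1·6}·(+1)^1·(+1)^1 = +1.
v=11: a=11^1·(≡10), b=11^0·(≡4) mod 11; (10|11)=-1, (4|11)=+1; (−1)^{1·0·5}·(-1)^0·(+1)^1 = +1.
v=5: a=5^-1·(≡2), b=5^0·(≡4) mod 5; (2|5)=-1, (4|5)=+1; (−1)^{-1·0·2}·(-1)^0·(+1)^-1 = +1.
Ram(10010, -546) = {2, 3}; no ℚ_2-point on the conic.

[2, 3]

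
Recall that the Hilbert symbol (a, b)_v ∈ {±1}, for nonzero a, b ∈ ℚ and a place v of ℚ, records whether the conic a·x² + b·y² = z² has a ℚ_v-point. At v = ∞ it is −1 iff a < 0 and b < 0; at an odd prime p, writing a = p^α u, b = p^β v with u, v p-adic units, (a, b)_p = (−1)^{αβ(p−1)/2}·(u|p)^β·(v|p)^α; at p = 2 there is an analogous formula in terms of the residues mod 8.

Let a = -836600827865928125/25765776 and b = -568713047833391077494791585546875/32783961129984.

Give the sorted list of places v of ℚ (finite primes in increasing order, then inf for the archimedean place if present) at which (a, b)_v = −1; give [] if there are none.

Mod squares: a ≡ -242165, b ≡ -19. Check v ∈ {∞, 2, 3, 5, 7, 11, 13, 17, 19, 37, 43, 47}.
v=2: v_2(a)=-4, v_2(b)=-10; units ≡ 3, 5 (mod 8); ε·ε+αω+βω = 1·0+-4·1+-10·1 ≡ 0  ⇒  (a,b)_2 = +1.
v=19: a=19^2·(≡17), b=19^3·(≡15) mod 19; (17|19)=+1, (15|19)=-1; (−1)^{2·3·9}·(+1)^3·(-1)^2 = +1.
v=∞: -242165 < 0 and -19 < 0  ⇒  (a,b)_∞ = -1.
v=37: a=37^1·(≡10), b=37^2·(≡17) mod 37; (10|37)=+1, (17|37)=-1; (−1)^{1·2·18}·(+1)^2·(-1)^1 = -1.
v=3: a=3^-6·(≡1), b=3^-8·(≡2) mod 3; (1|3)=+1, (2|3)=-1; (−1)^{-6·-8·1}·(+1)^-8·(-1)^-6 = +1.
v=13: a=13^2·(≡9), b=13^4·(≡6) mod 13; (9|13)=+1, (6|13)=-1; (−1)^{2·4·6}·(+1)^4·(-1)^2 = +1.
v=17: a=17^1·(≡4), b=17^4·(≡13) mod 17; (4|17)=+1, (13|17)=+1; (−1)^{1·4·8}·(+1)^4·(+1)^1 = +1.
v=43: a=43^2·(≡17), b=43^2·(≡9) mod 43; (17|43)=+1, (9|43)=+1; (−1)^{2·2·21}·(+1)^2·(+1)^2 = +1.
v=47: a=47^-2·(≡44), b=47^-4·(≡17) mod 47; (44|47)=-1, (17|47)=+1; (−1)^{-2·-4·23}·(-1)^-4·(+1)^-2 = +1.
v=5: a=5^5·(≡3), b=5^8·(≡4) mod 5; (3|5)=-1, (4|5)=+1; (−1)^{5·8·2}·(-1)^8·(+1)^5 = +1.
v=11: a=11^1·(≡7), b=11^4·(≡4) mod 11; (7|11)=-1, (4|11)=+1; (−1)^{1·4·5}·(-1)^4·(+1)^1 = +1.
v=7: a=7^3·(≡6), b=7^4·(≡4) mod 7; (6|7)=-1, (4|7)=+1; (−1)^{3·4·3}·(-1)^4·(+1)^3 = +1.
(-242165, -19 / ℚ) ramifies at {37, ∞}: a division algebra.

[37, inf]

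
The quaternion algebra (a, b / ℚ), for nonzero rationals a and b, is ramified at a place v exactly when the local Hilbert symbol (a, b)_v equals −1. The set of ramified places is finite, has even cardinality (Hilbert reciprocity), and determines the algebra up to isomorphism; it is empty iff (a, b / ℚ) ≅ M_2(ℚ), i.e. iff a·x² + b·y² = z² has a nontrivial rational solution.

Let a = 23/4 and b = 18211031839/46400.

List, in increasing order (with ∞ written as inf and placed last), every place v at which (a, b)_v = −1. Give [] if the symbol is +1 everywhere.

(a, b) ≡ (23, 70499) mod (ℚ^×)²; places V = {2, 5, 7, 11, 13, 17, 23, 29, ∞}.
(a,b)_7: α=0, u≡4; β=2, v≡4 (mod 7); (4|7)=+1, (4|7)=+1; sign (−1)^0·+1^2·+1^0 = +1.
(a,b)_23: α=1, u≡6; β=2, v≡8 (mod 23); (6|23)=+1, (8|23)=+1; sign (−1)^0·+1^2·+1^1 = +1.
(a,b)_∞: sgn(23)=+, sgn(70499)=+, so +1.
(a,b)_2: α=-2, β=-6; u≡7, v≡3 (mod 8); ε(u)ε(v)=1·1, αω(v)=-2·1, βω(u)=-6·0; sum ≡ 1  ⇒  -1.
(a,b)_5: α=0, u≡2; β=-2, v≡4 (mod 5); (2|5)=-1, (4|5)=+1; sign (−1)^0·-1^-2·+1^0 = +1.
(a,b)_11: α=0, u≡3; β=1, v≡2 (mod 11); (3|11)=+1, (2|11)=-1; sign (−1)^0·+1^1·-1^0 = +1.
(a,b)_17: α=0, u≡10; β=3, v≡13 (mod 17); (10|17)=-1, (13|17)=+1; sign (−1)^0·-1^3·+1^0 = -1.
(a,b)_13: α=0, u≡9; β=1, v≡8 (mod 13); (9|13)=+1, (8|13)=-1; sign (−1)^0·+1^1·-1^0 = +1.
(a,b)_29: α=0, u≡13; β=-1, v≡24 (mod 29); (13|29)=+1, (24|29)=+1; sign (−1)^0·+1^-1·+1^0 = +1.
(23, 70499 / ℚ) ramifies at {2, 17}: a division algebra.

[2, 17]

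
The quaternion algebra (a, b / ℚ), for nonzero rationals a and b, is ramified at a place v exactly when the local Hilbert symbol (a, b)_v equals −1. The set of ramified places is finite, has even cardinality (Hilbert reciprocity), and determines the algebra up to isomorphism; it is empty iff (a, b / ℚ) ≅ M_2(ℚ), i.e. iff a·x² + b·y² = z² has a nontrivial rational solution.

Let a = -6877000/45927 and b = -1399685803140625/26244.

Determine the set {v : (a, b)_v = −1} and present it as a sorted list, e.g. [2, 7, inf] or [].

(a, b) ≡ (-910, -1) mod (ℚ^×)²; places V = {2, 3, 5, 7, 11, 13, 23, ∞}.
(a,b)_7: α=-1, u≡5; β=2, v≡6 (mod 7); (5|7)=-1, (6|7)=-1; sign (−1)^0·-1^2·-1^-1 = -1.
(a,b)_11: α=0, u≡1; β=2, v≡2 (mod 11); (1|11)=+1, (2|11)=-1; sign (−1)^0·+1^2·-1^0 = +1.
(a,b)_13: α=1, u≡2; β=4, v≡10 (mod 13); (2|13)=-1, (10|13)=+1; sign (−1)^0·-1^4·+1^1 = +1.
(a,b)_23: α=2, u≡7; β=2, v≡7 (mod 23); (7|23)=-1, (7|23)=-1; sign (−1)^0·-1^2·-1^2 = +1.
(a,b)_3: α=-8, u≡2; β=-8, v≡2 (mod 3); (2|3)=-1, (2|3)=-1; sign (−1)^0·-1^-8·-1^-8 = +1.
(a,b)_∞: sgn(-910)=−, sgn(-1)=−, so -1.
(a,b)_2: α=3, β=-2; u≡1, v≡7 (mod 8); ε(u)ε(v)=0·1, αω(v)=3·0, βω(u)=-2·0; sum ≡ 0  ⇒  +1.
(a,b)_5: α=3, u≡2; β=6, v≡1 (mod 5); (2|5)=-1, (1|5)=+1; sign (−1)^0·-1^6·+1^3 = +1.
|Ram(-910, -1)| = 2, even; anisotropic at {7, ∞}.

[7, inf]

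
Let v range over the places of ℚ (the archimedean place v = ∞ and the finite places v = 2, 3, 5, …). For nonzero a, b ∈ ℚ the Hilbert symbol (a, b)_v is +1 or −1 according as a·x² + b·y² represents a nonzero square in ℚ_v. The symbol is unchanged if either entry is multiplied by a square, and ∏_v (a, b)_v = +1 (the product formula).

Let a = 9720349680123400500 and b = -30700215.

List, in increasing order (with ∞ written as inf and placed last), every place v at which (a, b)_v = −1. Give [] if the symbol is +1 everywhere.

[3, 5, 7, 17]

Mod squares: a ≡ 23205, b ≡ -7735. Check v ∈ {∞, 2, 3, 5, 7, 13, 17}.
v=17: a=17^3·(≡7), b=17^1·(≡15) mod 17; (7|17)=-1, (15|17)=+1; (−1)^{3·1·8}·(-1)^1·(+1)^3 = -1.
v=3: a=3^7·(≡1), b=3^4·(≡2) mod 3; (1|3)=+1, (2|3)=-1; (−1)^{7·4·1}·(+1)^4·(-1)^7 = -1.
v=2: v_2(a)=2, v_2(b)=0; units ≡ 5, 1 (mod 8); ε·ε+αω+βω = 0·0+2·0+0·1 ≡ 0  ⇒  (a,b)_2 = +1.
v=7: a=7^7·(≡2), b=7^3·(≡4) mod 7; (2|7)=+1, (4|7)=+1; (−1)^{7·3·3}·(+1)^3·(+1)^7 = -1.
v=∞: 23205 > 0 and -7735 < 0  ⇒  (a,b)_∞ = +1.
v=13: a=13^3·(≡9), b=13^1·(≡12) mod 13; (9|13)=+1, (12|13)=+1; (−1)^{3·1·6}·(+1)^1·(+1)^3 = +1.
v=5: a=5^3·(≡4), b=5^1·(≡2) mod 5; (4|5)=+1, (2|5)=-1; (−1)^{3·1·2}·(+1)^1·(-1)^3 = -1.
|Ram(23205, -7735)| = 4, even; anisotropic at {3, 5, 7, 17}.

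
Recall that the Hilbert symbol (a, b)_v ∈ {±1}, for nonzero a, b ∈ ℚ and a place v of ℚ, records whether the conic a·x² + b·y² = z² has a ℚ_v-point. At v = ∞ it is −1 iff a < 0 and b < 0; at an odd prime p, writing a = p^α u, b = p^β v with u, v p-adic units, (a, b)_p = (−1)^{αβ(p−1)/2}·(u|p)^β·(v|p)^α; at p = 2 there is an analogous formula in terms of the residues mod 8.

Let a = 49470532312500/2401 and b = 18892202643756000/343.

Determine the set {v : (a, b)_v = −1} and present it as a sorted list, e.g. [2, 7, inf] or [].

[2, 5, 7, 13]

(a, b) ≡ (13, 3570) mod (ℚ^×)²; places V = {2, 3, 5, 7, 13, 17, ∞}.
(a,b)_5: α=6, u≡3; β=3, v≡1 (mod 5); (3|5)=-1, (1|5)=+1; sign (−1)^0·-1^3·+1^6 = -1.
(a,b)_3: α=6, u≡1; β=9, v≡2 (mod 3); (1|3)=+1, (2|3)=-1; sign (−1)^0·+1^9·-1^6 = +1.
(a,b)_2: α=2, β=5; u≡5, v≡1 (mod 8); ε(u)ε(v)=0·0, αω(v)=2·0, βω(u)=5·1; sum ≡ 1  ⇒  -1.
(a,b)_17: α=4, u≡16; β=5, v≡5 (mod 17); (16|17)=+1, (5|17)=-1; sign (−1)^0·+1^5·-1^4 = +1.
(a,b)_∞: sgn(13)=+, sgn(3570)=+, so +1.
(a,b)_7: α=-4, u≡5; β=-3, v≡6 (mod 7); (5|7)=-1, (6|7)=-1; sign (−1)^0·-1^-3·-1^-4 = -1.
(a,b)_13: α=1, u≡9; β=2, v≡5 (mod 13); (9|13)=+1, (5|13)=-1; sign (−1)^0·+1^2·-1^1 = -1.
Ram(13, 3570) = {2, 5, 7, 13}; no ℚ_2-point on the conic.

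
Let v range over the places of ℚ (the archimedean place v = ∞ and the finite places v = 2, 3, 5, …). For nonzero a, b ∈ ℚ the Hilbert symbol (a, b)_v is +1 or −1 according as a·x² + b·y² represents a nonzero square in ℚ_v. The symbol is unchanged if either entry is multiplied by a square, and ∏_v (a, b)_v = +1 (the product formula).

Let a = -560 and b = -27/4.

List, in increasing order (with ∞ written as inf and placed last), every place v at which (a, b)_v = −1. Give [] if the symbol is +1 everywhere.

Mod squares: a ≡ -35, b ≡ -3. Check v ∈ {∞, 2, 3, 5, 7}.
v=5: a=5^1·(≡3), b=5^0·(≡2) mod 5; (3|5)=-1, (2|5)=-1; (−1)^{1·0·2}·(-1)^0·(-1)^1 = -1.
v=7: a=7^1·(≡4), b=7^0·(≡2) mod 7; (4|7)=+1, (2|7)=+1; (−1)^{1·0·3}·(+1)^0·(+1)^1 = +1.
v=∞: -35 < 0 and -3 < 0  ⇒  (a,b)_∞ = -1.
v=2: v_2(a)=4, v_2(b)=-2; units ≡ 5, 5 (mod 8); ε·ε+αω+βω = 0·0+4·1+-2·1 ≡ 0  ⇒  (a,b)_2 = +1.
v=3: a=3^0·(≡1), b=3^3·(≡2) mod 3; (1|3)=+1, (2|3)=-1; (−1)^{0·3·1}·(+1)^3·(-1)^0 = +1.
Ram(-35, -3) = {5, ∞}; no ℚ_5-point on the conic.

[5, inf]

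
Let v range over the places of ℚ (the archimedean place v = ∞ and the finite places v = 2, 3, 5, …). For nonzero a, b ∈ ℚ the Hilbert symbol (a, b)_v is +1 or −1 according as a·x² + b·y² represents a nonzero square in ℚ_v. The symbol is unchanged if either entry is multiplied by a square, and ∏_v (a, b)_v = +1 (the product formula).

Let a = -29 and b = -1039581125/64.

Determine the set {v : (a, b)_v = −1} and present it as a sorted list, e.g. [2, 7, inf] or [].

(a, b) ≡ (-29, -49445) mod (ℚ^×)²; places V = {2, 5, 11, 29, 31, ∞}.
(a,b)_11: α=0, u≡4; β=1, v≡3 (mod 11); (4|11)=+1, (3|11)=+1; sign (−1)^0·+1^1·+1^0 = +1.
(a,b)_31: α=0, u≡2; β=1, v≡13 (mod 31); (2|31)=+1, (13|31)=-1; sign (−1)^0·+1^1·-1^0 = +1.
(a,b)_∞: sgn(-29)=−, sgn(-49445)=−, so -1.
(a,b)_5: α=0, u≡1; β=3, v≡4 (mod 5); (1|5)=+1, (4|5)=+1; sign (−1)^0·+1^3·+1^0 = +1.
(a,b)_29: α=1, u≡28; β=3, v≡25 (mod 29); (28|29)=+1, (25|29)=+1; sign (−1)^0·+1^3·+1^1 = +1.
(a,b)_2: α=0, β=-6; u≡3, v≡3 (mod 8); ε(u)ε(v)=1·1, αω(v)=0·1, βω(u)=-6·1; sum ≡ 1  ⇒  -1.
Ram(-29, -49445) = {2, ∞}; no ℚ_2-point on the conic.

[2, inf]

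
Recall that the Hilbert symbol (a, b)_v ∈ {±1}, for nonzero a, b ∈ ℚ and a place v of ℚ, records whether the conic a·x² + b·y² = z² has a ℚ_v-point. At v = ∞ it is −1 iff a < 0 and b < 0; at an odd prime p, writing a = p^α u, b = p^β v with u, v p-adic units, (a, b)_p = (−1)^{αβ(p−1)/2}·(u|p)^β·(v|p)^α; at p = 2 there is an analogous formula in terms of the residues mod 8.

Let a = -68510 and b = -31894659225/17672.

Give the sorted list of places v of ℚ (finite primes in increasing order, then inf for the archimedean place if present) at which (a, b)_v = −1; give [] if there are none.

(a, b) ≡ (-68510, -260338) mod (ℚ^×)²; places V = {2, 3, 5, 11, 13, 17, 19, 31, 47, ∞}.
(a,b)_11: α=0, u≡9; β=2, v≡10 (mod 11); (9|11)=+1, (10|11)=-1; sign (−1)^0·+1^2·-1^0 = +1.
(a,b)_47: α=0, u≡16; β=-2, v≡25 (mod 47); (16|47)=+1, (25|47)=+1; sign (−1)^0·+1^-2·+1^0 = +1.
(a,b)_19: α=0, u≡4; β=1, v≡4 (mod 19); (4|19)=+1, (4|19)=+1; sign (−1)^0·+1^1·+1^0 = +1.
(a,b)_31: α=1, u≡22; β=1, v≡24 (mod 31); (22|31)=-1, (24|31)=-1; sign (−1)^1·-1^1·-1^1 = -1.
(a,b)_13: α=1, u≡8; β=1, v≡2 (mod 13); (8|13)=-1, (2|13)=-1; sign (−1)^0·-1^1·-1^1 = +1.
(a,b)_5: α=1, u≡3; β=2, v≡3 (mod 5); (3|5)=-1, (3|5)=-1; sign (−1)^0·-1^2·-1^1 = -1.
(a,b)_17: α=1, u≡16; β=1, v≡12 (mod 17); (16|17)=+1, (12|17)=-1; sign (−1)^0·+1^1·-1^1 = -1.
(a,b)_3: α=0, u≡1; β=4, v≡2 (mod 3); (1|3)=+1, (2|3)=-1; sign (−1)^0·+1^4·-1^0 = +1.
(a,b)_2: α=1, β=-3; u≡1, v≡7 (mod 8); ε(u)ε(v)=0·1, αω(v)=1·0, βω(u)=-3·0; sum ≡ 0  ⇒  +1.
(a,b)_∞: sgn(-68510)=−, sgn(-260338)=−, so -1.
|Ram(-68510, -260338)| = 4, even; anisotropic at {5, 17, 31, ∞}.

[5, 17, 31, inf]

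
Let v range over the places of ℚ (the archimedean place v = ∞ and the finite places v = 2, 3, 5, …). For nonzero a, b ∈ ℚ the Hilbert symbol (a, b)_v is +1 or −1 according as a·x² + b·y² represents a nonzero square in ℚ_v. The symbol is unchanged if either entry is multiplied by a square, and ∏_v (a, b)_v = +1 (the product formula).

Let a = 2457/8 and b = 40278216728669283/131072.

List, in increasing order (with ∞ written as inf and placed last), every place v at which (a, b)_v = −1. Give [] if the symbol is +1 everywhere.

Mod squares: a ≡ 546, b ≡ 406. Check v ∈ {∞, 2, 3, 7, 13, 29}.
v=29: a=29^0·(≡28), b=29^1·(≡17) mod 29; (28|29)=+1, (17|29)=-1; (−1)^{0·1·14}·(+1)^1·(-1)^0 = +1.
v=13: a=13^1·(≡9), b=13^4·(≡9) mod 13; (9|13)=+1, (9|13)=+1; (−1)^{1·4·6}·(+1)^4·(+1)^1 = +1.
v=2: v_2(a)=-3, v_2(b)=-17; units ≡ 1, 3 (mod 8); ε·ε+αω+βω = 0·1+-3·1+-17·0 ≡ 1  ⇒  (a,b)_2 = -1.
v=∞: 546 > 0 and 406 > 0  ⇒  (a,b)_∞ = +1.
v=3: a=3^3·(≡2), b=3^10·(≡1) mod 3; (2|3)=-1, (1|3)=+1; (−1)^{3·10·1}·(-1)^10·(+1)^3 = +1.
v=7: a=7^1·(≡1), b=7^7·(≡1) mod 7; (1|7)=+1, (1|7)=+1; (−1)^{1·7·3}·(+1)^7·(+1)^1 = -1.
(546, 406 / ℚ) ramifies at {2, 7}: a division algebra.

[2, 7]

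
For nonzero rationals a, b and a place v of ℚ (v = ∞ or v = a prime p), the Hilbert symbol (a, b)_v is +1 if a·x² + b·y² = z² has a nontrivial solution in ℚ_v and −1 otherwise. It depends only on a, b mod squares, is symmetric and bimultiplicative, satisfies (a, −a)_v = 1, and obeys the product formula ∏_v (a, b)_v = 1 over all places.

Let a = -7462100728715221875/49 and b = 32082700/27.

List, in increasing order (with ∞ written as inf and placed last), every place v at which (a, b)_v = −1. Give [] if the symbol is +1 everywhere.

[23, 37]

(a, b) ≡ (-115995, 962481) mod (ℚ^×)²; places V = {2, 3, 5, 7, 11, 13, 19, 23, 29, 37, ∞}.
(a,b)_13: α=2, u≡10; β=1, v≡6 (mod 13); (10|13)=+1, (6|13)=-1; sign (−1)^0·+1^1·-1^2 = +1.
(a,b)_19: α=1, u≡12; β=0, v≡17 (mod 19); (12|19)=-1, (17|19)=+1; sign (−1)^0·-1^0·+1^1 = +1.
(a,b)_11: α=1, u≡5; β=0, v≡9 (mod 11); (5|11)=+1, (9|11)=+1; sign (−1)^0·+1^0·+1^1 = +1.
(a,b)_∞: sgn(-115995)=−, sgn(962481)=+, so +1.
(a,b)_3: α=1, u≡2; β=-3, v≡1 (mod 3); (2|3)=-1, (1|3)=+1; sign (−1)^1·-1^-3·+1^1 = +1.
(a,b)_29: α=2, u≡1; β=1, v≡25 (mod 29); (1|29)=+1, (25|29)=+1; sign (−1)^0·+1^1·+1^2 = +1.
(a,b)_37: α=3, u≡4; β=1, v≡18 (mod 37); (4|37)=+1, (18|37)=-1; sign (−1)^0·+1^1·-1^3 = -1.
(a,b)_2: α=0, β=2; u≡5, v≡1 (mod 8); ε(u)ε(v)=0·0, αω(v)=0·0, βω(u)=2·1; sum ≡ 0  ⇒  +1.
(a,b)_7: α=-2, u≡1; β=0, v≡1 (mod 7); (1|7)=+1, (1|7)=+1; sign (−1)^0·+1^0·+1^-2 = +1.
(a,b)_5: α=5, u≡1; β=2, v≡4 (mod 5); (1|5)=+1, (4|5)=+1; sign (−1)^0·+1^2·+1^5 = +1.
(a,b)_23: α=2, u≡21; β=1, v≡22 (mod 23); (21|23)=-1, (22|23)=-1; sign (−1)^0·-1^1·-1^2 = -1.
|Ram(-115995, 962481)| = 2, even; anisotropic at {23, 37}.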